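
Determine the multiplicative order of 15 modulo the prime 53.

The order of 15 must divide p − 1 = 52 = 2^2 · 13.
Divisors: 1, 2, 4, 13, 26, 52.
Check each in increasing order: 15^1 ≡ 15;  15^2 ≡ 13;  15^4 ≡ 10;  15^13 ≡ 1.
Smallest exponent giving 1 is 13.

13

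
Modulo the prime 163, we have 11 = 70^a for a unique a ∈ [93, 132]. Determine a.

97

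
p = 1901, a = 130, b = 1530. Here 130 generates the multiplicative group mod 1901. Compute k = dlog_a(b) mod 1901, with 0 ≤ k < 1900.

1478

Baby-step giant-step with m = ceil(sqrt(1900)) = 44.
Baby table (130^j mod 1901 for j=0..43):
  0:1  1:130  2:1692  3:1345  4:1859  5:243  6:1174  7:540
  8:1764  9:1200  10:118  11:132  12:51  13:927  14:747  15:159
  16:1660  17:987  18:943  19:926  20:617  21:368  22:315  23:1029
  24:700  25:1653  26:77  27:505  28:1016  29:911  30:568  31:1602
  32:1051  33:1659  34:857  35:1152  36:1482  37:659  38:125  39:1042
  40:489  41:837  42:453  43:1860
Giant step factor: 130^(-44) ≡ 1320 (mod 1901).
Scan 1530·1320^i mod 1901 for i = 0, 1, …:
  i=0: 1530   i=1: 738   i=2: 848   i=3: 1572
  i=4: 1049   i=5: 752   i=6: 318   i=7: 1540
  i=8: 631   i=9: 282     …   i=32: 206
  i=33: 77
Match at i=33, j=26: k = 33·44 + 26 = 1478.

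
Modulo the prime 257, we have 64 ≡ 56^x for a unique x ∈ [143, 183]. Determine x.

160

Compute 56^143 mod 257 = 218, then multiply by 56 repeatedly:
  56^143=218  56^144=129  56^145=28  56^146=26  56^147=171
  56^148=67  56^149=154  56^150=143  56^151=41  56^152=240
  56^153=76  56^154=144  56^155=97  56^156=35  56^157=161
  56^158=21  56^159=148  56^160=64
Found 64 at exponent 160.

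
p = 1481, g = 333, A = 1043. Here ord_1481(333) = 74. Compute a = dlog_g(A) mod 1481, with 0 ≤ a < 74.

16

Baby-step giant-step with m = ceil(sqrt(74)) = 9.
Baby table (333^j mod 1481 for j=0..8):
  0:1  1:333  2:1295  3:264  4:533  5:1250  6:89  7:17
  8:1218
Giant step factor: 333^(-9) ≡ 896 (mod 1481).
Scan 1043·896^i mod 1481 for i = 0, 1, …:
  i=0: 1043   i=1: 17
Match at i=1, j=7: a = 1·9 + 7 = 16.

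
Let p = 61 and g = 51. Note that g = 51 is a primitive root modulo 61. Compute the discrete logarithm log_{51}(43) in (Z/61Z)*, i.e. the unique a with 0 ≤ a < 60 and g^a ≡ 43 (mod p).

Successive powers of 51 modulo 61:
  51^0=1  51^1=51  51^2=39  51^3=37  51^4=57  51^5=40
  51^6=27  51^7=35  51^8=16  51^9=23  51^10=14  51^11=43
So 51^11 ≡ 43 (mod 61), giving a = 11.

11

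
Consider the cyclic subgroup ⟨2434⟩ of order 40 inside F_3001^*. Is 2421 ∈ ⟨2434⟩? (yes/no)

no

2421 ∈ ⟨2434⟩ iff 2421^40 ≡ 1 (mod 3001), since |⟨2434⟩| = 40.
2421^40 mod 3001 = 582.
Since 582 ≠ 1, 2421 does not lie in the subgroup.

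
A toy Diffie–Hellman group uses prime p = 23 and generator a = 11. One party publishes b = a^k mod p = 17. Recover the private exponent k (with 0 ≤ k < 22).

Successive powers of 11 modulo 23:
  11^0=1  11^1=11  11^2=6  11^3=20  11^4=13  11^5=5
  11^6=9  11^7=7  11^8=8  11^9=19  11^10=2  11^11=22
  11^12=12  11^13=17
So 11^13 ≡ 17 (mod 23), giving k = 13.

13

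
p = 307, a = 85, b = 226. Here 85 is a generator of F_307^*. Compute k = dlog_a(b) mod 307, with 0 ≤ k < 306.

171

Baby-step giant-step with m = ceil(sqrt(306)) = 18.
Baby table (85^j mod 307 for j=0..17):
  0:1  1:85  2:164  3:125  4:187  5:238  6:275  7:43
  8:278  9:298  10:156  11:59  12:103  13:159  14:7  15:288
  16:227  17:261
Giant step factor: 85^(-18) ≡ 235 (mod 307).
Scan 226·235^i mod 307 for i = 0, 1, …:
  i=0: 226   i=1: 306   i=2: 72   i=3: 35
  i=4: 243   i=5: 3   i=6: 91   i=7: 202
  i=8: 192   i=9: 298
Match at i=9, j=9: k = 9·18 + 9 = 171.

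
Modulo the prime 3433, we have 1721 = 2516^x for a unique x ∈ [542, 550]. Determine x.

Compute 2516^542 mod 3433 = 3157, then multiply by 2516 repeatedly:
  2516^542=3157  2516^543=2483  2516^544=2601  2516^545=818  2516^546=1721
Found 1721 at exponent 546.

546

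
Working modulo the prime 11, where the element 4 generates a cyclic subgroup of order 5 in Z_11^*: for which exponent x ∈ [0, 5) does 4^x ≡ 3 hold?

4

Successive powers of 4 modulo 11:
  4^0=1  4^1=4  4^2=5  4^3=9  4^4=3
So 4^4 ≡ 3 (mod 11), giving x = 4.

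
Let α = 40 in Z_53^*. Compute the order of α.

The order of 40 must divide p − 1 = 52 = 2^2 · 13.
Divisors: 1, 2, 4, 13, 26, 52.
Check each in increasing order: 40^1 ≡ 40;  40^2 ≡ 10;  40^4 ≡ 47;  40^13 ≡ 52;  40^26 ≡ 1.
Smallest exponent giving 1 is 26.

26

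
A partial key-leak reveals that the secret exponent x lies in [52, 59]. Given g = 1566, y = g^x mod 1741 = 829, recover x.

53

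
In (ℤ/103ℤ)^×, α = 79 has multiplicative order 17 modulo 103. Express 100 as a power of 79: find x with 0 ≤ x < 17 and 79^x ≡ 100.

5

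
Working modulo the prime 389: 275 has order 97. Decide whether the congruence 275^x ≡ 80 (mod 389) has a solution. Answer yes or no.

80 ∈ ⟨275⟩ iff 80^97 ≡ 1 (mod 389), since |⟨275⟩| = 97.
80^97 mod 389 = 1.
Since 1 = 1, 80 lies in the subgroup.

yes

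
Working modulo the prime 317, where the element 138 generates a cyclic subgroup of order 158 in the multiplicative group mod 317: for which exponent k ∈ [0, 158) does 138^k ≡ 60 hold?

29

Baby-step giant-step with m = ceil(sqrt(158)) = 13.
Baby table (138^j mod 317 for j=0..12):
  0:1  1:138  2:24  3:142  4:259  5:238  6:193  7:6
  8:194  9:144  10:218  11:286  12:160
Giant step factor: 138^(-13) ≡ 268 (mod 317).
Scan 60·268^i mod 317 for i = 0, 1, …:
  i=0: 60   i=1: 230   i=2: 142
Match at i=2, j=3: k = 2·13 + 3 = 29.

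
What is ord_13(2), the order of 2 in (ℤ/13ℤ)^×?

The order of 2 must divide p − 1 = 12 = 2^2 · 3.
Divisors: 1, 2, 3, 4, 6, 12.
Check each in increasing order: 2^1 ≡ 2;  2^2 ≡ 4;  2^3 ≡ 8;  2^4 ≡ 3;  2^6 ≡ 12;  2^12 ≡ 1.
Smallest exponent giving 1 is 12.

12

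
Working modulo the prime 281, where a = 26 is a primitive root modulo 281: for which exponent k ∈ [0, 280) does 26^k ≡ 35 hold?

216

Baby-step giant-step with m = ceil(sqrt(280)) = 17.
Baby table (26^j mod 281 for j=0..16):
  0:1  1:26  2:114  3:154  4:70  5:134  6:112  7:102
  8:123  9:107  10:253  11:115  12:180  13:184  14:7  15:182
  16:236
Giant step factor: 26^(-17) ≡ 226 (mod 281).
Scan 35·226^i mod 281 for i = 0, 1, …:
  i=0: 35   i=1: 42   i=2: 219   i=3: 38
  i=4: 158   i=5: 21   i=6: 250   i=7: 19
  i=8: 79   i=9: 151   i=10: 125   i=11: 150
  i=12: 180
Match at i=12, j=12: k = 12·17 + 12 = 216.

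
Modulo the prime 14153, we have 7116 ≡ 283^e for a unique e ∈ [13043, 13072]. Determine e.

Compute 283^13043 mod 14153 = 6302, then multiply by 283 repeatedly:
  283^13043=6302  283^13044=188  283^13045=10745  283^13046=12093  283^13047=11446
  283^13048=12334  283^13049=8884  283^13050=9091  283^13051=11060  283^13052=2167
  283^13053=4682  283^13054=8777  283^13055=7116
Found 7116 at exponent 13055.

13055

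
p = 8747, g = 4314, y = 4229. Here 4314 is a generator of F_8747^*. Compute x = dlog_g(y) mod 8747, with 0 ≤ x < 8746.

Baby-step giant-step with m = ceil(sqrt(8746)) = 94.
Baby table (4314^j mod 8747 for j=0..93):
  0:1  1:4314  2:5727  3:4750  4:6026  5:80  6:3987  7:3316
  8:3879  9:995  10:6400  11:4068  12:2870  13:4175  14:877  15:4674
  16:1801  17:2178  18:1614  19:184  20:6546  21:4128  22:8047  23:6662
  24:5973  25:7607  26:6601  27:5229  28:8140  29:5502  30:5017  31:3260
  32:7211  33:3922  34:2810  35:7745  36:7137  37:8325  38:7615  39:6125
  40:7310  41:2405  42:1228  43:5657  44:168  45:7498  46:8713  47:2023
  48:6463  49:4693  50:5044  51:6027  52:4394  53:967  54:8066  55:1158
  56:1075  57:1640  58:7384  59:6749  60:5170  61:7277  62:8742  63:4671
  64:6353  65:2491  66:4858  67:8347  68:6306  69:914  70:6846  71:3772
  72:2988  73:5901  74:3144  75:5366  76:4362  77:2871  78:8489  79:6604
  80:677  81:7827  82:2258  83:5601  84:3500  85:1678  86:5123  87:5700
  88:1983  89:96  90:3035  91:7478  92:1156  93:1194
Giant step factor: 4314^(-94) ≡ 5099 (mod 8747).
Scan 4229·5099^i mod 8747 for i = 0, 1, …:
  i=0: 4229   i=1: 2316   i=2: 834   i=3: 1524
  i=4: 3540   i=5: 5399   i=6: 2692   i=7: 2465
  i=8: 8343   i=9: 4296   i=10: 2816   i=11: 4957
  i=12: 5660   i=13: 3987
Match at i=13, j=6: x = 13·94 + 6 = 1228.

1228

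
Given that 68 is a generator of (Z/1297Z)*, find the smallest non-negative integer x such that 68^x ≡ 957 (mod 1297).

334

Baby-step giant-step with m = ceil(sqrt(1296)) = 36.
Baby table (68^j mod 1297 for j=0..35):
  0:1  1:68  2:733  3:558  4:331  5:459  6:84  7:524
  8:613  9:180  10:567  11:943  12:571  13:1215  14:909  15:853
  16:936  17:95  18:1272  19:894  20:1130  21:317  22:804  23:198
  24:494  25:1167  26:239  27:688  28:92  29:1068  30:1289  31:753
  32:621  33:724  34:1243  35:219
Giant step factor: 68^(-36) ≡ 1021 (mod 1297).
Scan 957·1021^i mod 1297 for i = 0, 1, …:
  i=0: 957   i=1: 456   i=2: 1250   i=3: 2
  i=4: 745   i=5: 603   i=6: 885   i=7: 873
  i=8: 294   i=9: 567
Match at i=9, j=10: x = 9·36 + 10 = 334.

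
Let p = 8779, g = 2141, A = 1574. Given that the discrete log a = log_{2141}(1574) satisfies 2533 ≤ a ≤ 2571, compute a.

2534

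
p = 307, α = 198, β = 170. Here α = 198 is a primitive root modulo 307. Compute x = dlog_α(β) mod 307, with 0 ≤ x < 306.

202

Baby-step giant-step with m = ceil(sqrt(306)) = 18.
Baby table (198^j mod 307 for j=0..17):
  0:1  1:198  2:215  3:204  4:175  5:266  6:171  7:88
  8:232  9:193  10:146  11:50  12:76  13:5  14:69  15:154
  16:99  17:261
Giant step factor: 198^(-18) ≡ 304 (mod 307).
Scan 170·304^i mod 307 for i = 0, 1, …:
  i=0: 170   i=1: 104   i=2: 302   i=3: 15
  i=4: 262   i=5: 135   i=6: 209   i=7: 294
  i=8: 39   i=9: 190   i=10: 44   i=11: 175
Match at i=11, j=4: x = 11·18 + 4 = 202.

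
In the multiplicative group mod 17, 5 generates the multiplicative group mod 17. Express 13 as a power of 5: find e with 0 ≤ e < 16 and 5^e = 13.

Successive powers of 5 modulo 17:
  5^0=1  5^1=5  5^2=8  5^3=6  5^4=13
So 5^4 ≡ 13 (mod 17), giving e = 4.

4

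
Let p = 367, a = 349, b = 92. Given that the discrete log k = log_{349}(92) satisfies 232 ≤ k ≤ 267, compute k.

Compute 349^232 mod 367 = 55, then multiply by 349 repeatedly:
  349^232=55  349^233=111  349^234=204  349^235=365  349^236=36
  349^237=86  349^238=287  349^239=339  349^240=137  349^241=103
  349^242=348  349^243=342  349^244=83  349^245=341  349^246=101
  349^247=17  349^248=61  349^249=3  349^250=313  349^251=238
  349^252=120  349^253=42  349^254=345  349^255=29  349^256=212
  349^257=221  349^258=59  349^259=39  349^260=32  349^261=158
  349^262=92
Found 92 at exponent 262.

262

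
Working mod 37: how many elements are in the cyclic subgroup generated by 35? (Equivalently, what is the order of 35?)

36

The order of 35 must divide p − 1 = 36 = 2^2 · 3^2.
Divisors: 1, 2, 3, 4, 6, 9, 12, 18, 36.
Check each in increasing order: 35^1 ≡ 35;  35^2 ≡ 4;  35^3 ≡ 29;  35^4 ≡ 16;  35^6 ≡ 27;  35^9 ≡ 6;  35^12 ≡ 26;  35^18 ≡ 36;  35^36 ≡ 1.
Smallest exponent giving 1 is 36.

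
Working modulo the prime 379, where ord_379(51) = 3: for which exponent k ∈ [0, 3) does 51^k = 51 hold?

1

Successive powers of 51 modulo 379:
  51^0=1  51^1=51
So 51^1 ≡ 51 (mod 379), giving k = 1.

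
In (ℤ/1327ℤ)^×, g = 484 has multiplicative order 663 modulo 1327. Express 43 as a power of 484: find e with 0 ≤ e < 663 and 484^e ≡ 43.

246

Baby-step giant-step with m = ceil(sqrt(663)) = 26.
Baby table (484^j mod 1327 for j=0..25):
  0:1  1:484  2:704  3:1024  4:645  5:335  6:246  7:961
  8:674  9:1101  10:757  11:136  12:801  13:200  14:1256  15:138
  16:442  17:281  18:650  19:101  20:1112  21:773  22:1245  23:122
  24:660  25:960
Giant step factor: 484^(-26) ≡ 887 (mod 1327).
Scan 43·887^i mod 1327 for i = 0, 1, …:
  i=0: 43   i=1: 985   i=2: 529   i=3: 792
  i=4: 521   i=5: 331   i=6: 330   i=7: 770
  i=8: 912   i=9: 801
Match at i=9, j=12: e = 9·26 + 12 = 246.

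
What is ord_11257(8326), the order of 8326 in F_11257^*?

1876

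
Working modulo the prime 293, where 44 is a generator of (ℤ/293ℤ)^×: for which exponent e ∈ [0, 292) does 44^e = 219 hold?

Baby-step giant-step with m = ceil(sqrt(292)) = 18.
Baby table (44^j mod 293 for j=0..17):
  0:1  1:44  2:178  3:214  4:40  5:2  6:88  7:63
  8:135  9:80  10:4  11:176  12:126  13:270  14:160  15:8
  16:59  17:252
Giant step factor: 44^(-18) ≡ 121 (mod 293).
Scan 219·121^i mod 293 for i = 0, 1, …:
  i=0: 219   i=1: 129   i=2: 80
Match at i=2, j=9: e = 2·18 + 9 = 45.

45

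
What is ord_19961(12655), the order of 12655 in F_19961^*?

19960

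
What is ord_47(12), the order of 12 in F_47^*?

The order of 12 must divide p − 1 = 46 = 2 · 23.
Divisors: 1, 2, 23, 46.
Check each in increasing order: 12^1 ≡ 12;  12^2 ≡ 3;  12^23 ≡ 1.
Smallest exponent giving 1 is 23.

23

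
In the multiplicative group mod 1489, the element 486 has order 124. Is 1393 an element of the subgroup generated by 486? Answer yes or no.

yes

1393 ∈ ⟨486⟩ iff 1393^124 ≡ 1 (mod 1489), since |⟨486⟩| = 124.
1393^124 mod 1489 = 1.
Since 1 = 1, 1393 lies in the subgroup.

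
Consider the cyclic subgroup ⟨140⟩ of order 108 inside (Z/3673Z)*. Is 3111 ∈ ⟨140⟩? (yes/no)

yes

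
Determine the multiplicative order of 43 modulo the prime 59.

58

The order of 43 must divide p − 1 = 58 = 2 · 29.
Divisors: 1, 2, 29, 58.
Check each in increasing order: 43^1 ≡ 43;  43^2 ≡ 20;  43^29 ≡ 58;  43^58 ≡ 1.
Smallest exponent giving 1 is 58.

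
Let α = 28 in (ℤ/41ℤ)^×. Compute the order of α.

40

The order of 28 must divide p − 1 = 40 = 2^3 · 5.
Divisors: 1, 2, 4, 5, 8, 10, 20, 40.
Check each in increasing order: 28^1 ≡ 28;  28^2 ≡ 5;  28^4 ≡ 25;  28^5 ≡ 3;  28^8 ≡ 10;  28^10 ≡ 9;  28^20 ≡ 40;  28^40 ≡ 1.
Smallest exponent giving 1 is 40.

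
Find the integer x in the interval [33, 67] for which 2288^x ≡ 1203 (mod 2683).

42

Compute 2288^33 mod 2683 = 1205, then multiply by 2288 repeatedly:
  2288^33=1205  2288^34=1599  2288^35=1583  2288^36=2537  2288^37=1327
  2288^38=1703  2288^39=748  2288^40=2353  2288^41=1566  2288^42=1203
Found 1203 at exponent 42.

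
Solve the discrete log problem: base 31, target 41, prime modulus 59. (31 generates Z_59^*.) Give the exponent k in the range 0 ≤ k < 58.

50

Baby-step giant-step with m = ceil(sqrt(58)) = 8.
Baby table (31^j mod 59 for j=0..7):
  0:1  1:31  2:17  3:55  4:53  5:50  6:16  7:24
Giant step factor: 31^(-8) ≡ 41 (mod 59).
Scan 41·41^i mod 59 for i = 0, 1, …:
  i=0: 41   i=1: 29   i=2: 9   i=3: 15
  i=4: 25   i=5: 22   i=6: 17
Match at i=6, j=2: k = 6·8 + 2 = 50.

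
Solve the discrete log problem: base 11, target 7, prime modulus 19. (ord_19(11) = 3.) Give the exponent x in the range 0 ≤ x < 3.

2

Successive powers of 11 modulo 19:
  11^0=1  11^1=11  11^2=7
So 11^2 ≡ 7 (mod 19), giving x = 2.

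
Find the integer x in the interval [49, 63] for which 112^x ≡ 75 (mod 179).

50

Compute 112^49 mod 179 = 63, then multiply by 112 repeatedly:
  112^49=63  112^50=75
Found 75 at exponent 50.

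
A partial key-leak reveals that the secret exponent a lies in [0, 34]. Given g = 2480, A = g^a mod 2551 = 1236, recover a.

18

Compute 2480^0 mod 2551 = 1, then multiply by 2480 repeatedly:
  2480^0=1  2480^1=2480  2480^2=2490  2480^3=1780  2480^4=1170
  2480^5=1113  2480^6=58  2480^7=984  2480^8=1564  2480^9=1200
  2480^10=1534  2480^11=779  2480^12=813  2480^13=950  2480^14=1427
  2480^15=723  2480^16=2238  2480^17=1815  2480^18=1236
Found 1236 at exponent 18.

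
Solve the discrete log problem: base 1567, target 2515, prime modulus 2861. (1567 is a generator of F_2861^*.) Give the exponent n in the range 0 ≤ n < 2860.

2684

Baby-step giant-step with m = ceil(sqrt(2860)) = 54.
Baby table (1567^j mod 2861 for j=0..53):
  0:1  1:1567  2:751  3:946  4:384  5:918  6:2284  7:2778
  8:1545  9:609  10:1590  11:2460  12:1053  13:2115  14:1167  15:510
  16:951  17:2497  18:1812  19:1292  20:1837  21:413  22:585  23:1175
  24:1602  25:1237  26:1482  27:2023  28:53  29:82  30:2610  31:1501
  32:325  33:17  34:890  35:1323  36:1777  37:806  38:1301  39:1635
  40:1450  41:516  42:1770  43:1281  44:1766  45:735  46:1623  47:2673
  48:87  49:1862  50:2395  51:2194  52:1937  53:2619
Giant step factor: 1567^(-54) ≡ 1251 (mod 2861).
Scan 2515·1251^i mod 2861 for i = 0, 1, …:
  i=0: 2515   i=1: 2026   i=2: 2541   i=3: 220
  i=4: 564   i=5: 1758   i=6: 2010   i=7: 2552
  i=8: 2537   i=9: 938     …   i=48: 2009
  i=49: 1301
Match at i=49, j=38: n = 49·54 + 38 = 2684.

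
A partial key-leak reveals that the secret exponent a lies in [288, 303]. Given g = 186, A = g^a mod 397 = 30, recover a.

294

Compute 186^288 mod 397 = 393, then multiply by 186 repeatedly:
  186^288=393  186^289=50  186^290=169  186^291=71  186^292=105
  186^293=77  186^294=30
Found 30 at exponent 294.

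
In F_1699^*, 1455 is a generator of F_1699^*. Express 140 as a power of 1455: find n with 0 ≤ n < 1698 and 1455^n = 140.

526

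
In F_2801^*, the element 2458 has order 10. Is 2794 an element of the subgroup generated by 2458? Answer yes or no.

yes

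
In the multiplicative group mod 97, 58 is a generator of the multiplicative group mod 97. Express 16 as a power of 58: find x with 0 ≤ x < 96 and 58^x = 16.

56

Baby-step giant-step with m = ceil(sqrt(96)) = 10.
Baby table (58^j mod 97 for j=0..9):
  0:1  1:58  2:66  3:45  4:88  5:60  6:85  7:80
  8:81  9:42
Giant step factor: 58^(-10) ≡ 53 (mod 97).
Scan 16·53^i mod 97 for i = 0, 1, …:
  i=0: 16   i=1: 72   i=2: 33   i=3: 3
  i=4: 62   i=5: 85
Match at i=5, j=6: x = 5·10 + 6 = 56.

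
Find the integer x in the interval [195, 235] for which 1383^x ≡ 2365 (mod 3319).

200

Compute 1383^195 mod 3319 = 2428, then multiply by 1383 repeatedly:
  1383^195=2428  1383^196=2415  1383^197=1031  1383^198=2022  1383^199=1828
  1383^200=2365
Found 2365 at exponent 200.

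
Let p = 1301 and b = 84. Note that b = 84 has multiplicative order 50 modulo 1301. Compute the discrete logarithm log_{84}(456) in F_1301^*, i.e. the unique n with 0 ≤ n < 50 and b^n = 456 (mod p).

8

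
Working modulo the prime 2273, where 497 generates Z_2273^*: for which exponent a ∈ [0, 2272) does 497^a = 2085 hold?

2052

Baby-step giant-step with m = ceil(sqrt(2272)) = 48.
Baby table (497^j mod 2273 for j=0..47):
  0:1  1:497  2:1525  3:1016  4:346  5:1487  6:314  7:1494
  8:1520  9:804  10:1813  11:953  12:857  13:878  14:2223  15:153
  16:1032  17:1479  18:884  19:659  20:211  21:309  22:1282  23:714
  24:270  25:83  26:337  27:1560  28:227  29:1442  30:679  31:1059
  32:1260  33:1145  34:815  35:461  36:1817  37:668  38:138  39:396
  40:1334  41:1555  42:15  43:636  44:145  45:1602  46:644  47:1848
Giant step factor: 497^(-48) ≡ 1483 (mod 2273).
Scan 2085·1483^i mod 2273 for i = 0, 1, …:
  i=0: 2085   i=1: 775   i=2: 1460   i=3: 1284
  i=4: 1671   i=5: 523   i=6: 516   i=7: 1500
  i=8: 1506   i=9: 1312     …   i=41: 225
  i=42: 1817
Match at i=42, j=36: a = 42·48 + 36 = 2052.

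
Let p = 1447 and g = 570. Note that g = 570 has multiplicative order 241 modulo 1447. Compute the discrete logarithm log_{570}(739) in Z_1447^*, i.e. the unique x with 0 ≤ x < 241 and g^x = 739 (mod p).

92

Baby-step giant-step with m = ceil(sqrt(241)) = 16.
Baby table (570^j mod 1447 for j=0..15):
  0:1  1:570  2:772  3:152  4:1267  5:137  6:1399  7:133
  8:566  9:1386  10:1405  11:659  12:857  13:851  14:325  15:34
Giant step factor: 570^(-16) ≡ 1063 (mod 1447).
Scan 739·1063^i mod 1447 for i = 0, 1, …:
  i=0: 739   i=1: 1283   i=2: 755   i=3: 927
  i=4: 1441   i=5: 857
Match at i=5, j=12: x = 5·16 + 12 = 92.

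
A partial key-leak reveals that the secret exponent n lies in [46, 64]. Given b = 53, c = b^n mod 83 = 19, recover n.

55

Compute 53^46 mod 83 = 7, then multiply by 53 repeatedly:
  53^46=7  53^47=39  53^48=75  53^49=74  53^50=21
  53^51=34  53^52=59  53^53=56  53^54=63  53^55=19
Found 19 at exponent 55.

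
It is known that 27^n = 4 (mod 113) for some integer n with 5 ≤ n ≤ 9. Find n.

Compute 27^5 mod 113 = 54, then multiply by 27 repeatedly:
  27^5=54  27^6=102  27^7=42  27^8=4
Found 4 at exponent 8.

8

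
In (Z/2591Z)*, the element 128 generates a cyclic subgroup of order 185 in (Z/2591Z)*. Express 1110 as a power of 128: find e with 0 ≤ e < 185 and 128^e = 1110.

78

Baby-step giant-step with m = ceil(sqrt(185)) = 14.
Baby table (128^j mod 2591 for j=0..13):
  0:1  1:128  2:838  3:1033  4:83  5:260  6:2188  7:236
  8:1707  9:852  10:234  11:1451  12:1767  13:759
Giant step factor: 128^(-14) ≡ 1974 (mod 2591).
Scan 1110·1974^i mod 2591 for i = 0, 1, …:
  i=0: 1110   i=1: 1745   i=2: 1191   i=3: 997
  i=4: 1509   i=5: 1707
Match at i=5, j=8: e = 5·14 + 8 = 78.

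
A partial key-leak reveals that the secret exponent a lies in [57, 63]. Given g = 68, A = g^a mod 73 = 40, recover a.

Compute 68^57 mod 73 = 17, then multiply by 68 repeatedly:
  68^57=17  68^58=61  68^59=60  68^60=65  68^61=40
Found 40 at exponent 61.

61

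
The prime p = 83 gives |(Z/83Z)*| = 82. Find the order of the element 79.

82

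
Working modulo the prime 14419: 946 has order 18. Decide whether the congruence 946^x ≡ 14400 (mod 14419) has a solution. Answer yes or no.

no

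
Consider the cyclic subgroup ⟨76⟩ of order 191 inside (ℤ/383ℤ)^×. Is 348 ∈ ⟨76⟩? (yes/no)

yes

348 ∈ ⟨76⟩ iff 348^191 ≡ 1 (mod 383), since |⟨76⟩| = 191.
348^191 mod 383 = 1.
Since 1 = 1, 348 lies in the subgroup.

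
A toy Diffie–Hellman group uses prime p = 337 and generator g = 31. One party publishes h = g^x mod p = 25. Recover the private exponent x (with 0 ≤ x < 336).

Baby-step giant-step with m = ceil(sqrt(336)) = 19.
Baby table (31^j mod 337 for j=0..18):
  0:1  1:31  2:287  3:135  4:141  5:327  6:27  7:163
  8:335  9:275  10:100  11:67  12:55  13:20  14:283  15:11
  16:4  17:124  18:137
Giant step factor: 31^(-19) ≡ 254 (mod 337).
Scan 25·254^i mod 337 for i = 0, 1, …:
  i=0: 25   i=1: 284   i=2: 18   i=3: 191
  i=4: 323   i=5: 151   i=6: 273   i=7: 257
  i=8: 237   i=9: 212     …   i=16: 63
  i=17: 163
Match at i=17, j=7: x = 17·19 + 7 = 330.

330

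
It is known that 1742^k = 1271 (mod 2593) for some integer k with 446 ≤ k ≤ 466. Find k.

448

Compute 1742^446 mod 2593 = 294, then multiply by 1742 repeatedly:
  1742^446=294  1742^447=1327  1742^448=1271
Found 1271 at exponent 448.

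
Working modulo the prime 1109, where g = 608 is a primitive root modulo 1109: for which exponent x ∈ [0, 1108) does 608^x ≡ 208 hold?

236

Baby-step giant-step with m = ceil(sqrt(1108)) = 34.
Baby table (608^j mod 1109 for j=0..33):
  0:1  1:608  2:367  3:227  4:500  5:134  6:515  7:382
  8:475  9:460  10:212  11:252  12:174  13:437  14:645  15:683
  16:498  17:27  18:890  19:1037  20:584  21:192  22:291  23:597
  24:333  25:626  26:221  27:179  28:150  29:262  30:709  31:780
  32:697  33:138
Giant step factor: 608^(-34) ≡ 143 (mod 1109).
Scan 208·143^i mod 1109 for i = 0, 1, …:
  i=0: 208   i=1: 910   i=2: 377   i=3: 679
  i=4: 614   i=5: 191   i=6: 697
Match at i=6, j=32: x = 6·34 + 32 = 236.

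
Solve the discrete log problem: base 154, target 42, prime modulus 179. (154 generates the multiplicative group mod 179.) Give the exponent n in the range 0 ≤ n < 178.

Baby-step giant-step with m = ceil(sqrt(178)) = 14.
Baby table (154^j mod 179 for j=0..13):
  0:1  1:154  2:88  3:127  4:47  5:78  6:19  7:62
  8:61  9:86  10:177  11:50  12:3  13:104
Giant step factor: 154^(-14) ≡ 139 (mod 179).
Scan 42·139^i mod 179 for i = 0, 1, …:
  i=0: 42   i=1: 110   i=2: 75   i=3: 43
  i=4: 70   i=5: 64   i=6: 125   i=7: 12
  i=8: 57   i=9: 47
Match at i=9, j=4: n = 9·14 + 4 = 130.

130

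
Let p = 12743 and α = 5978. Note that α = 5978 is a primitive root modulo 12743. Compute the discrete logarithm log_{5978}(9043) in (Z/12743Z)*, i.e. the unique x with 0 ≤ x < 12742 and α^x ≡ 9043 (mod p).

8406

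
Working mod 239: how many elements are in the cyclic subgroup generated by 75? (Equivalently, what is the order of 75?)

17

The order of 75 must divide p − 1 = 238 = 2 · 7 · 17.
Divisors: 1, 2, 7, 14, 17, 34, 119, 238.
Check each in increasing order: 75^1 ≡ 75;  75^2 ≡ 128;  75^7 ≡ 22;  75^14 ≡ 6;  75^17 ≡ 1.
Smallest exponent giving 1 is 17.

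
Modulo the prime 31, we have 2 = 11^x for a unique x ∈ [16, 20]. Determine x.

18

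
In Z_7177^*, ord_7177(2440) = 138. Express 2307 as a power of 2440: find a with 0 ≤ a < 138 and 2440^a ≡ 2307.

112

Baby-step giant-step with m = ceil(sqrt(138)) = 12.
Baby table (2440^j mod 7177 for j=0..11):
  0:1  1:2440  2:3867  3:4902  4:3998  5:1577  6:1008  7:4986
  8:825  9:3440  10:3687  11:3499
Giant step factor: 2440^(-12) ≡ 2976 (mod 7177).
Scan 2307·2976^i mod 7177 for i = 0, 1, …:
  i=0: 2307   i=1: 4420   i=2: 5656   i=3: 2191
  i=4: 3700   i=5: 1682   i=6: 3263   i=7: 207
  i=8: 5987   i=9: 3998
Match at i=9, j=4: a = 9·12 + 4 = 112.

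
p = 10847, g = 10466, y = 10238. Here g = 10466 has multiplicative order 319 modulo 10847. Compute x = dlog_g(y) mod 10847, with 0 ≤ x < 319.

317

Baby-step giant-step with m = ceil(sqrt(319)) = 18.
Baby table (10466^j mod 10847 for j=0..17):
  0:1  1:10466  2:4150  3:2512  4:8311  5:833  6:8037  7:7604
  8:9872  9:2677  10:10528  11:2222  12:10331  13:1350  14:6306  15:5448
  16:6936  17:4052
Giant step factor: 10466^(-18) ≡ 3026 (mod 10847).
Scan 10238·3026^i mod 10847 for i = 0, 1, …:
  i=0: 10238   i=1: 1156   i=2: 5322   i=3: 7424
  i=4: 887   i=5: 4853   i=6: 9187   i=7: 9848
  i=8: 3339   i=9: 5257     …   i=16: 2639
  i=17: 2222
Match at i=17, j=11: x = 17·18 + 11 = 317.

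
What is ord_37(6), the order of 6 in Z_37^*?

4

The order of 6 must divide p − 1 = 36 = 2^2 · 3^2.
Divisors: 1, 2, 3, 4, 6, 9, 12, 18, 36.
Check each in increasing order: 6^1 ≡ 6;  6^2 ≡ 36;  6^3 ≡ 31;  6^4 ≡ 1.
Smallest exponent giving 1 is 4.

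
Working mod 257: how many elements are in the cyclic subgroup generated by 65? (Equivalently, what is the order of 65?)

256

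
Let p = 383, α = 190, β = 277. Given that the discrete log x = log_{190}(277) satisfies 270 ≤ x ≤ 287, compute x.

Compute 190^270 mod 383 = 102, then multiply by 190 repeatedly:
  190^270=102  190^271=230  190^272=38  190^273=326  190^274=277
Found 277 at exponent 274.

274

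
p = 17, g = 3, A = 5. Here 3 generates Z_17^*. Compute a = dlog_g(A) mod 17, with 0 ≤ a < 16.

Successive powers of 3 modulo 17:
  3^0=1  3^1=3  3^2=9  3^3=10  3^4=13  3^5=5
So 3^5 ≡ 5 (mod 17), giving a = 5.

5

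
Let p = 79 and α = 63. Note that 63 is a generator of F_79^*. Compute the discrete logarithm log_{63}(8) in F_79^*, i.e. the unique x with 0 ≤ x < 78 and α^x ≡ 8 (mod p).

30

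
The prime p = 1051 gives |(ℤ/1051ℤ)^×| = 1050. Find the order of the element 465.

15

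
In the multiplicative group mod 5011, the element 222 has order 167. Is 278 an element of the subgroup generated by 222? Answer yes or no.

yes

278 ∈ ⟨222⟩ iff 278^167 ≡ 1 (mod 5011), since |⟨222⟩| = 167.
278^167 mod 5011 = 1.
Since 1 = 1, 278 lies in the subgroup.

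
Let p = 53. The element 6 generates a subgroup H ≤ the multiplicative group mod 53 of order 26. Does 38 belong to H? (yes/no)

yes

38 ∈ ⟨6⟩ iff 38^26 ≡ 1 (mod 53), since |⟨6⟩| = 26.
38^26 mod 53 = 1.
Since 1 = 1, 38 lies in the subgroup.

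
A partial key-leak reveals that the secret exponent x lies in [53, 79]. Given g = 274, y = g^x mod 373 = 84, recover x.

Compute 274^53 mod 373 = 207, then multiply by 274 repeatedly:
  274^53=207  274^54=22  274^55=60  274^56=28  274^57=212
  274^58=273  274^59=202  274^60=144  274^61=291  274^62=285
  274^63=133  274^64=261  274^65=271  274^66=27  274^67=311
  274^68=170  274^69=328  274^70=352  274^71=214  274^72=75
  274^73=35  274^74=265  274^75=248  274^76=66  274^77=180
  274^78=84
Found 84 at exponent 78.

78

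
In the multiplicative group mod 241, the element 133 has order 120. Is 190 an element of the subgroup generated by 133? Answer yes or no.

190 ∈ ⟨133⟩ iff 190^120 ≡ 1 (mod 241), since |⟨133⟩| = 120.
190^120 mod 241 = 240.
Since 240 ≠ 1, 190 does not lie in the subgroup.

no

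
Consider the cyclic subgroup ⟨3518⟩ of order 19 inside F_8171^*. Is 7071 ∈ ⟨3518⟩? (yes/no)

yes

7071 ∈ ⟨3518⟩ iff 7071^19 ≡ 1 (mod 8171), since |⟨3518⟩| = 19.
7071^19 mod 8171 = 1.
Since 1 = 1, 7071 lies in the subgroup.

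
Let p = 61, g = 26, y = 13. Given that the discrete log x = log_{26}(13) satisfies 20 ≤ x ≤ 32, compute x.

Compute 26^20 mod 61 = 13, then multiply by 26 repeatedly:
  26^20=13
Found 13 at exponent 20.

20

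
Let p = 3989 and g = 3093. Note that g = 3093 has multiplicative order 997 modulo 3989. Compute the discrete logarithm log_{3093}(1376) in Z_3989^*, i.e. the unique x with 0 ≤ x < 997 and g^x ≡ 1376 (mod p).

546

Baby-step giant-step with m = ceil(sqrt(997)) = 32.
Baby table (3093^j mod 3989 for j=0..31):
  0:1  1:3093  2:1027  3:1267  4:1633  5:795  6:1711  7:2709
  8:2037  9:1810  10:1763  11:3985  12:3584  13:3870  14:2910  15:1446
  16:809  17:1134  18:1131  19:3819  20:738  21:926  22:16  23:1620
  24:476  25:327  26:2194  27:753  28:3442  29:3454  30:680  31:1037
Giant step factor: 3093^(-32) ≡ 14 (mod 3989).
Scan 1376·14^i mod 3989 for i = 0, 1, …:
  i=0: 1376   i=1: 3308   i=2: 2433   i=3: 2150
  i=4: 2177   i=5: 2555   i=6: 3858   i=7: 2155
  i=8: 2247   i=9: 3535     …   i=16: 1498
  i=17: 1027
Match at i=17, j=2: x = 17·32 + 2 = 546.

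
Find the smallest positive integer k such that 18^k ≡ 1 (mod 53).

The order of 18 must divide p − 1 = 52 = 2^2 · 13.
Divisors: 1, 2, 4, 13, 26, 52.
Check each in increasing order: 18^1 ≡ 18;  18^2 ≡ 6;  18^4 ≡ 36;  18^13 ≡ 23;  18^26 ≡ 52;  18^52 ≡ 1.
Smallest exponent giving 1 is 52.

52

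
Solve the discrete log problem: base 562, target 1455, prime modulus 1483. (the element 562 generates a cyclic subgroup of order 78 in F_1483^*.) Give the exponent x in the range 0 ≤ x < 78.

29

Successive powers of 562 modulo 1483:
  562^0=1  562^1=562  562^2=1448  562^3=1092  562^4=1225  562^5=338
  562^6=132  562^7=34  562^8=1312  562^9=293  562^10=53  562^11=126
  562^12=1111  562^13=39  562^14=1156  562^15=118  562^16=1064  562^17=319
  562^18=1318  562^19=699  562^20=1326  562^21=746  562^22=1046  562^23=584
  562^24=465  562^25=322  562^26=38  562^27=594  562^28=153  562^29=1455
So 562^29 ≡ 1455 (mod 1483), giving x = 29.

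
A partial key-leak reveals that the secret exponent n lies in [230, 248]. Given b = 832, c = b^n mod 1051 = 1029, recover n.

Compute 832^230 mod 1051 = 872, then multiply by 832 repeatedly:
  832^230=872  832^231=314  832^232=600  832^233=1026  832^234=220
  832^235=166  832^236=431  832^237=201  832^238=123  832^239=389
  832^240=991  832^241=528  832^242=1029
Found 1029 at exponent 242.

242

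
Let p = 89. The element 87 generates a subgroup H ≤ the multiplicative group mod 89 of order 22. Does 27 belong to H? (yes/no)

no

27 ∈ ⟨87⟩ iff 27^22 ≡ 1 (mod 89), since |⟨87⟩| = 22.
27^22 mod 89 = 55.
Since 55 ≠ 1, 27 does not lie in the subgroup.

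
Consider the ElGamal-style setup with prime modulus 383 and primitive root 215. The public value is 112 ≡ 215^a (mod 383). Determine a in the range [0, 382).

8

Baby-step giant-step with m = ceil(sqrt(382)) = 20.
Baby table (215^j mod 383 for j=0..19):
  0:1  1:215  2:265  3:291  4:136  5:132  6:38  7:127
  8:112  9:334  10:189  11:37  12:295  13:230  14:43  15:53
  16:288  17:257  18:103  19:314
Giant step factor: 215^(-20) ≡ 184 (mod 383).
Scan 112·184^i mod 383 for i = 0, 1, …:
  i=0: 112
Match at i=0, j=8: a = 0·20 + 8 = 8.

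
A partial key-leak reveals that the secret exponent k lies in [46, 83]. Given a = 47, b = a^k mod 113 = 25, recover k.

74

Compute 47^46 mod 113 = 77, then multiply by 47 repeatedly:
  47^46=77  47^47=3  47^48=28  47^49=73  47^50=41
  47^51=6  47^52=56  47^53=33  47^54=82  47^55=12
  47^56=112  47^57=66  47^58=51  47^59=24  47^60=111
  47^61=19  47^62=102  47^63=48  47^64=109  47^65=38
  47^66=91  47^67=96  47^68=105  47^69=76  47^70=69
  47^71=79  47^72=97  47^73=39  47^74=25
Found 25 at exponent 74.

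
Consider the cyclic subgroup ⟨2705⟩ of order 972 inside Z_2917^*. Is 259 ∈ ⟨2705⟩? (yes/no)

259 ∈ ⟨2705⟩ iff 259^972 ≡ 1 (mod 2917), since |⟨2705⟩| = 972.
259^972 mod 2917 = 2669.
Since 2669 ≠ 1, 259 does not lie in the subgroup.

no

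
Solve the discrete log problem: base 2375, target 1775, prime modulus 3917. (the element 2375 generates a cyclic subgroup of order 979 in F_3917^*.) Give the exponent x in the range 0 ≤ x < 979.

246

Baby-step giant-step with m = ceil(sqrt(979)) = 32.
Baby table (2375^j mod 3917 for j=0..31):
  0:1  1:2375  2:145  3:3596  4:1440  5:459  6:1199  7:3883
  8:1507  9:2904  10:3080  11:1961  12:62  13:2321  14:1156  15:3600
  16:3106  17:1039  18:3832  19:1809  20:3343  21:3783  22:2944  23:155
  24:3844  25:2890  26:1166  27:3848  28:639  29:1746  30:2564  31:2482
Giant step factor: 2375^(-32) ≡ 152 (mod 3917).
Scan 1775·152^i mod 3917 for i = 0, 1, …:
  i=0: 1775   i=1: 3444   i=2: 2527   i=3: 238
  i=4: 923   i=5: 3201   i=6: 844   i=7: 2944
Match at i=7, j=22: x = 7·32 + 22 = 246.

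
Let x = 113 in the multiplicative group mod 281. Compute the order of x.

56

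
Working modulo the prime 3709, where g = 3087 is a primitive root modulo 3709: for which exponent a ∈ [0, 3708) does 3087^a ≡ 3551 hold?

2634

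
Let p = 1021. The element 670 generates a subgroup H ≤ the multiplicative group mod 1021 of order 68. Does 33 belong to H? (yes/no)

no

33 ∈ ⟨670⟩ iff 33^68 ≡ 1 (mod 1021), since |⟨670⟩| = 68.
33^68 mod 1021 = 642.
Since 642 ≠ 1, 33 does not lie in the subgroup.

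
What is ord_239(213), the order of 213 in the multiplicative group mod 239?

The order of 213 must divide p − 1 = 238 = 2 · 7 · 17.
Divisors: 1, 2, 7, 14, 17, 34, 119, 238.
Check each in increasing order: 213^1 ≡ 213;  213^2 ≡ 198;  213^7 ≡ 163;  213^14 ≡ 40;  213^17 ≡ 98;  213^34 ≡ 44;  213^119 ≡ 1.
Smallest exponent giving 1 is 119.

119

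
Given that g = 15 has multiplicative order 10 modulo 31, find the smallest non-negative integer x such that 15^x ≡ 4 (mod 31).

8

Successive powers of 15 modulo 31:
  15^0=1  15^1=15  15^2=8  15^3=27  15^4=2  15^5=30
  15^6=16  15^7=23  15^8=4
So 15^8 ≡ 4 (mod 31), giving x = 8.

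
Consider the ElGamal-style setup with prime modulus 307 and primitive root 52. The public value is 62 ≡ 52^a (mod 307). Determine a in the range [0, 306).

302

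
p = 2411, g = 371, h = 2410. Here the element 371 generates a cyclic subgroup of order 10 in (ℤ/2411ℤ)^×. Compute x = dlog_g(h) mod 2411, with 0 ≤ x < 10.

Successive powers of 371 modulo 2411:
  371^0=1  371^1=371  371^2=214  371^3=2242  371^4=2398  371^5=2410
So 371^5 ≡ 2410 (mod 2411), giving x = 5.

5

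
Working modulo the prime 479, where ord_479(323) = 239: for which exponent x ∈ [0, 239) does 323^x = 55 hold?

176

Baby-step giant-step with m = ceil(sqrt(239)) = 16.
Baby table (323^j mod 479 for j=0..15):
  0:1  1:323  2:386  3:138  4:27  5:99  6:363  7:373
  8:250  9:278  10:221  11:12  12:44  13:321  14:219  15:324
Giant step factor: 323^(-16) ≡ 252 (mod 479).
Scan 55·252^i mod 479 for i = 0, 1, …:
  i=0: 55   i=1: 448   i=2: 331   i=3: 66
  i=4: 346   i=5: 14   i=6: 175   i=7: 32
  i=8: 400   i=9: 210   i=10: 230   i=11: 1
Match at i=11, j=0: x = 11·16 + 0 = 176.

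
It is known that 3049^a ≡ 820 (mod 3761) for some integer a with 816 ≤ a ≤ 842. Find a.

837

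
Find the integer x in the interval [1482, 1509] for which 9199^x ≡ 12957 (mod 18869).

Compute 9199^1482 mod 18869 = 28, then multiply by 9199 repeatedly:
  9199^1482=28  9199^1483=12275  9199^1484=5629  9199^1485=4635  9199^1486=12294
  9199^1487=10589  9199^1488=6433  9199^1489=3983  9199^1490=14888  9199^1491=3510
  9199^1492=3631  9199^1493=3439  9199^1494=10917  9199^1495=4665  9199^1496=5229
  9199^1497=4490  9199^1498=18138  9199^1499=11764  9199^1500=3321  9199^1501=968
  9199^1502=17333  9199^1503=3217  9199^1504=6591  9199^1505=4512  9199^1506=12957
Found 12957 at exponent 1506.

1506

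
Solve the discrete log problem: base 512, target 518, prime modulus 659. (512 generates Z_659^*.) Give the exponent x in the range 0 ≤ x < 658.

268

Baby-step giant-step with m = ceil(sqrt(658)) = 26.
Baby table (512^j mod 659 for j=0..25):
  0:1  1:512  2:521  3:516  4:592  5:623  6:20  7:355
  8:535  9:435  10:637  11:598  12:400  13:510  14:156  15:133
  16:219  17:98  18:92  19:315  20:484  21:24  22:426  23:642
  24:522  25:369
Giant step factor: 512^(-26) ≡ 45 (mod 659).
Scan 518·45^i mod 659 for i = 0, 1, …:
  i=0: 518   i=1: 245   i=2: 481   i=3: 557
  i=4: 23   i=5: 376   i=6: 445   i=7: 255
  i=8: 272   i=9: 378   i=10: 535
Match at i=10, j=8: x = 10·26 + 8 = 268.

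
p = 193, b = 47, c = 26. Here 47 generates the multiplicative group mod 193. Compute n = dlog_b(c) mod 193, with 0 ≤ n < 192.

Baby-step giant-step with m = ceil(sqrt(192)) = 14.
Baby table (47^j mod 193 for j=0..13):
  0:1  1:47  2:86  3:182  4:62  5:19  6:121  7:90
  8:177  9:20  10:168  11:176  12:166  13:82
Giant step factor: 47^(-14) ≡ 32 (mod 193).
Scan 26·32^i mod 193 for i = 0, 1, …:
  i=0: 26   i=1: 60   i=2: 183   i=3: 66
  i=4: 182
Match at i=4, j=3: n = 4·14 + 3 = 59.

59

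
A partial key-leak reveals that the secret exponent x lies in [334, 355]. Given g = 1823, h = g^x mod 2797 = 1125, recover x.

355

Compute 1823^334 mod 2797 = 2208, then multiply by 1823 repeatedly:
  1823^334=2208  1823^335=301  1823^336=511  1823^337=152  1823^338=193
  1823^339=2214  1823^340=51  1823^341=672  1823^342=2767  1823^343=1250
  1823^344=1992  1823^345=910  1823^346=309  1823^347=1110  1823^348=1299
  1823^349=1815  1823^350=2691  1823^351=2552  1823^352=885  1823^353=2283
  1823^354=2770  1823^355=1125
Found 1125 at exponent 355.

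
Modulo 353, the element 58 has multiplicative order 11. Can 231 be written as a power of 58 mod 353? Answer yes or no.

yes

⟨58⟩ has order 11; its elements mod 353 are {1, 22, 58, 131, 140, 185, 187, 217, 231, 256, 337}.
231 is in this set.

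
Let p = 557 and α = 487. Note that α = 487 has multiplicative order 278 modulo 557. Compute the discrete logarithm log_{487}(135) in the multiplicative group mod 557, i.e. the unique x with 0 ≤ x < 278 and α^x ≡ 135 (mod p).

113

Baby-step giant-step with m = ceil(sqrt(278)) = 17.
Baby table (487^j mod 557 for j=0..16):
  0:1  1:487  2:444  3:112  4:515  5:155  6:290  7:309
  8:93  9:174  10:74  11:390  12:550  13:490  14:234  15:330
  16:294
Giant step factor: 487^(-17) ≡ 461 (mod 557).
Scan 135·461^i mod 557 for i = 0, 1, …:
  i=0: 135   i=1: 408   i=2: 379   i=3: 378
  i=4: 474   i=5: 170   i=6: 390
Match at i=6, j=11: x = 6·17 + 11 = 113.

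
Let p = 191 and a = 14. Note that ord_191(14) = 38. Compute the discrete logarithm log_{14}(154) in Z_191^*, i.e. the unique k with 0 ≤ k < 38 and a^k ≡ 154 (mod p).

12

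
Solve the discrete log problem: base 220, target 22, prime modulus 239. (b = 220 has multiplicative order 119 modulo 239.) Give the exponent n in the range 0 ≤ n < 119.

35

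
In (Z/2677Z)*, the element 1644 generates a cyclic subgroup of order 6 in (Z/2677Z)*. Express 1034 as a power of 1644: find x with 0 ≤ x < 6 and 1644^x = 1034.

Successive powers of 1644 modulo 2677:
  1644^0=1  1644^1=1644  1644^2=1643  1644^3=2676  1644^4=1033  1644^5=1034
So 1644^5 ≡ 1034 (mod 2677), giving x = 5.

5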